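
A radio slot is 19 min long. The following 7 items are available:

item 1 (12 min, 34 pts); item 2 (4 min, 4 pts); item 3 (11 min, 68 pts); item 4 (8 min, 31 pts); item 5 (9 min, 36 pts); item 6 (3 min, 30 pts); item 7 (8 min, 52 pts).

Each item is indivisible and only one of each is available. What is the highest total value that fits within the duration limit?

Check high-value combinations within 19 min:
- item 3+item 7: duration 11+8=19, value 68+52=120
- item 4+item 6+item 7: duration 8+3+8=19, value 31+30+52=113
- item 2+item 3+item 6: duration 4+11+3=18, value 4+68+30=102
- item 3+item 4: duration 11+8=19, value 68+31=99
- item 3+item 6: duration 11+3=14, value 68+30=98
Best: 120 pts.

120 pts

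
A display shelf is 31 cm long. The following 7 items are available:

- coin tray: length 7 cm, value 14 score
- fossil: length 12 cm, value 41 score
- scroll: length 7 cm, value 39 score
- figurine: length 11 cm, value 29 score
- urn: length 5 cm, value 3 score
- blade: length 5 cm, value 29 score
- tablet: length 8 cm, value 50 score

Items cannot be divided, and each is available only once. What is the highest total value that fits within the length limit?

Check high-value combinations within 31 cm:
- scroll+figurine+blade+tablet: length 7+11+5+8=31, value 39+29+29+50=147
- coin tray+scroll+blade+tablet: length 7+7+5+8=27, value 14+39+29+50=132
- fossil+scroll+tablet: length 12+7+8=27, value 41+39+50=130
Best: 147 score.

147 score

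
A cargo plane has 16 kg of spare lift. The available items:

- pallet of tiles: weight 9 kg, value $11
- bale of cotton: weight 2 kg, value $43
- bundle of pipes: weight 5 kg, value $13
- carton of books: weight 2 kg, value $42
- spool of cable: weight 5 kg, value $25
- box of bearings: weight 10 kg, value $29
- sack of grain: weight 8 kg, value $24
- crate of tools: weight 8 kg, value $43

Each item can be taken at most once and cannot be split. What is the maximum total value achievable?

This is a 0/1 knapsack; check combinations near the capacity.
- bale of cotton+carton of books+crate of tools: weight 2+2+8=12, value 43+42+43=128
- bale of cotton+bundle of pipes+carton of books+spool of cable: weight 2+5+2+5=14, value 43+13+42+25=123
- bale of cotton+carton of books+box of bearings: weight 2+2+10=14, value 43+42+29=114
- bale of cotton+spool of cable+crate of tools: weight 2+5+8=15, value 43+25+43=111
Best: $128.

$128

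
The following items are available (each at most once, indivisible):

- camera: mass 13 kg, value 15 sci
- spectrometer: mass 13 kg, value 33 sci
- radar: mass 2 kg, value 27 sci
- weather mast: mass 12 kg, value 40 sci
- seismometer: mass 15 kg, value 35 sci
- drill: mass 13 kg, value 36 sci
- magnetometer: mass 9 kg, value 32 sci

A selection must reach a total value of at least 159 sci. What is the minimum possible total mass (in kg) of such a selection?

49

Subsets with value ≥ 159, sorted by total mass:
- spectrometer+radar+weather mast+drill+magnetometer: mass 49, value 168
- radar+weather mast+seismometer+drill+magnetometer: mass 51, value 170
- spectrometer+radar+weather mast+seismometer+magnetometer: mass 51, value 167
- spectrometer+radar+seismometer+drill+magnetometer: mass 52, value 163
Minimum mass: 49 kg.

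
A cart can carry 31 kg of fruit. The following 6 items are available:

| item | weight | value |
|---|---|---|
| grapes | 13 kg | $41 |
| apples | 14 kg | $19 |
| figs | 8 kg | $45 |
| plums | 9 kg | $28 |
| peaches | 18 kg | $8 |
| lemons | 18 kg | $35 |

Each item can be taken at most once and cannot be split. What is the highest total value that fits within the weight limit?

Check high-value combinations within 31 kg:
- grapes+figs+plums: weight 13+8+9=30, value 41+45+28=114
- apples+figs+plums: weight 14+8+9=31, value 19+45+28=92
- grapes+figs: weight 13+8=21, value 41+45=86
- figs+lemons: weight 8+18=26, value 45+35=80
Best: $114.

$114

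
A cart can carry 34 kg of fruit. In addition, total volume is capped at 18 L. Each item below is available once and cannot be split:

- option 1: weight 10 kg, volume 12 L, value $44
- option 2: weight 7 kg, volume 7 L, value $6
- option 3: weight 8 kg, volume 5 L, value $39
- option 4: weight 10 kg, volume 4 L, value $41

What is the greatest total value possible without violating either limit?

$86

Feasible sets respecting both limits:
- option 2+option 3+option 4: weight 25, volume 16, value 86
- option 1+option 4: weight 20, volume 16, value 85
- option 1+option 3: weight 18, volume 17, value 83
- option 3+option 4: weight 18, volume 9, value 80
Best: $86.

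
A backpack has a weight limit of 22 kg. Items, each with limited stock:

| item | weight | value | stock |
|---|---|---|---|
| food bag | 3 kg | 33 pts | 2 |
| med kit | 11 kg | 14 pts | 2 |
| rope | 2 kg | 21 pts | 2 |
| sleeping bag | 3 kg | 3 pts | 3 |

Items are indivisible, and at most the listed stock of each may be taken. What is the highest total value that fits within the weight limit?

Best selections within weight 22 and stock limits:
- 2×food bag + 1×med kit + 2×rope: weight 21, value 122
- 2×food bag + 2×rope + 3×sleeping bag: weight 19, value 117
- 2×food bag + 2×rope + 2×sleeping bag: weight 16, value 114
- 2×food bag + 2×rope + 1×sleeping bag: weight 13, value 111
Best: 122 pts.

122 pts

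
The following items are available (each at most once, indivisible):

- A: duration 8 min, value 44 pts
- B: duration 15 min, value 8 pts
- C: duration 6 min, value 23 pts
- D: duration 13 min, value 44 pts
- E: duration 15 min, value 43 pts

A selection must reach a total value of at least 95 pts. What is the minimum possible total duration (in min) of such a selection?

27

Subsets with value ≥ 95, sorted by total duration:
- A+C+D: duration 27, value 111
- A+C+E: duration 29, value 110
Minimum duration: 27 min.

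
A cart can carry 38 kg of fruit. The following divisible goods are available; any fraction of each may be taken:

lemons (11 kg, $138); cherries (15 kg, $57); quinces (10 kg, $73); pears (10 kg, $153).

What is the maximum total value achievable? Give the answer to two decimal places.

Take in order of value per unit:
- pears (153/10 per unit): all 10 → value 153, running total 153.00
- lemons (138/11 per unit): all 11 → value 138, running total 291.00
- quinces (73/10 per unit): all 10 → value 73, running total 364.00
- cherries (57/15 per unit): 7 of 15 → value 7×57/15 = 26.6000, running total 390.60
Total 390.60.

390.60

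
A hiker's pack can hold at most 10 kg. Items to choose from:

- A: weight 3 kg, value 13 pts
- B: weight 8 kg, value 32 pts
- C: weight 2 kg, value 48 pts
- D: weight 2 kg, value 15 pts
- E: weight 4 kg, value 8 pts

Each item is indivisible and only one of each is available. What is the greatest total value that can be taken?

80 pts

This is a 0/1 knapsack; check combinations near the capacity.
- B+C: weight 8+2=10, value 32+48=80
- A+C+D: weight 3+2+2=7, value 13+48+15=76
- C+D+E: weight 2+2+4=8, value 48+15+8=71
- A+C+E: weight 3+2+4=9, value 13+48+8=69
Best: 80 pts.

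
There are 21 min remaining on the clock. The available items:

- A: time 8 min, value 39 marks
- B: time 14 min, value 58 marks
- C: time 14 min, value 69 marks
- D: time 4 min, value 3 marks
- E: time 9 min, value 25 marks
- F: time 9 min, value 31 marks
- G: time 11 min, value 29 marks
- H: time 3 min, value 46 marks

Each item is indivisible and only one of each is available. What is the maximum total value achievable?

Check high-value combinations within 21 min:
- C+D+H: time 14+4+3=21, value 69+3+46=118
- A+F+H: time 8+9+3=20, value 39+31+46=116
- C+H: time 14+3=17, value 69+46=115
- A+E+H: time 8+9+3=20, value 39+25+46=110
- B+D+H: time 14+4+3=21, value 58+3+46=107
Best: 118 marks.

118 marks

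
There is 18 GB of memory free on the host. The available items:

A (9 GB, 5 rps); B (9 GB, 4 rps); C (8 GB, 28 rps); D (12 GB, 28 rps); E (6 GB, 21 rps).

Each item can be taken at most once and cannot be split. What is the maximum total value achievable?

Check high-value combinations within 18 GB:
- C+E: memory 8+6=14, value 28+21=49
- D+E: memory 12+6=18, value 28+21=49
- A+C: memory 9+8=17, value 5+28=33
- B+C: memory 9+8=17, value 4+28=32
- C: memory 8, value 28
Best: 49 rps.

49 rps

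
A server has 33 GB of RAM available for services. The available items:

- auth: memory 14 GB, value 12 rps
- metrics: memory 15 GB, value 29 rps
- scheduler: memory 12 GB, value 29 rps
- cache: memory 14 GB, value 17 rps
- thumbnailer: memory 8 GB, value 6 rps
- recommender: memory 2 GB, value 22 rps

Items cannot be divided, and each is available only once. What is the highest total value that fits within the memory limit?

80 rps

Check high-value combinations within 33 GB:
- metrics+scheduler+recommender: memory 15+12+2=29, value 29+29+22=80
- scheduler+cache+recommender: memory 12+14+2=28, value 29+17+22=68
- metrics+cache+recommender: memory 15+14+2=31, value 29+17+22=68
Best: 80 rps.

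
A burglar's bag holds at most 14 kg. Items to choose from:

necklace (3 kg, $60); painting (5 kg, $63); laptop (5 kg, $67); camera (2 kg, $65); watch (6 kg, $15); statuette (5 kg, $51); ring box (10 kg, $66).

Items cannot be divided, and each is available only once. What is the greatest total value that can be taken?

$195

Check high-value combinations within 14 kg:
- painting+laptop+camera: weight 5+5+2=12, value 63+67+65=195
- necklace+laptop+camera: weight 3+5+2=10, value 60+67+65=192
- necklace+painting+laptop: weight 3+5+5=13, value 60+63+67=190
Best: $195.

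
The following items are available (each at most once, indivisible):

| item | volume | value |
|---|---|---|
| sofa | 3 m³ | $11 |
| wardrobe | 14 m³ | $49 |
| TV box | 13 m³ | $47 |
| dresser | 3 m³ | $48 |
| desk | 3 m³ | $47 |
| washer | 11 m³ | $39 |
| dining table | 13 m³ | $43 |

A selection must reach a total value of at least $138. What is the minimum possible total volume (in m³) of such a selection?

Subsets with value ≥ 138, sorted by total volume:
- TV box+dresser+desk: volume 19, value 142
- dresser+desk+dining table: volume 19, value 138
Minimum volume: 19 m³.

19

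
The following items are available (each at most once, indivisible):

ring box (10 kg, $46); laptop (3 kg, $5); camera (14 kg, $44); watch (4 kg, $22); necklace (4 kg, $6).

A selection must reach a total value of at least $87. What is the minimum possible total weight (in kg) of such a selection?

24

Subsets with value ≥ 87, sorted by total weight:
- ring box+camera: weight 24, value 90
- ring box+laptop+camera: weight 27, value 95
Minimum weight: 24 kg.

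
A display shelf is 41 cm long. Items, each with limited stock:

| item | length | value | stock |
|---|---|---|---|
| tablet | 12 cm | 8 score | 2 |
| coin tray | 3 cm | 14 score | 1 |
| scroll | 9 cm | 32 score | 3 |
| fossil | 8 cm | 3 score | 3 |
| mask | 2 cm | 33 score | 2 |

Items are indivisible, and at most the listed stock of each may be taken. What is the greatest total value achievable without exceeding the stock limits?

176 score

Top feasible selections:
- 1×coin tray + 3×scroll + 2×mask: length 34, value 176
- 3×scroll + 1×fossil + 2×mask: length 39, value 165
Best: 176 score.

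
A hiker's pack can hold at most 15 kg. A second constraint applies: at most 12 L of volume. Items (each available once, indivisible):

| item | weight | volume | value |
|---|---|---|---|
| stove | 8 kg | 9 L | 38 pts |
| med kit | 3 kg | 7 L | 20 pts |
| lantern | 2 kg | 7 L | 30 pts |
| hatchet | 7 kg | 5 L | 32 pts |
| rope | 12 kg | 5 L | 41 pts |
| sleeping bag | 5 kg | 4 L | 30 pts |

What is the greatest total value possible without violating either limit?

Feasible sets respecting both limits:
- lantern+rope: weight 14, volume 12, value 71
- lantern+hatchet: weight 9, volume 12, value 62
- hatchet+sleeping bag: weight 12, volume 9, value 62
Best: 71 pts.

71 pts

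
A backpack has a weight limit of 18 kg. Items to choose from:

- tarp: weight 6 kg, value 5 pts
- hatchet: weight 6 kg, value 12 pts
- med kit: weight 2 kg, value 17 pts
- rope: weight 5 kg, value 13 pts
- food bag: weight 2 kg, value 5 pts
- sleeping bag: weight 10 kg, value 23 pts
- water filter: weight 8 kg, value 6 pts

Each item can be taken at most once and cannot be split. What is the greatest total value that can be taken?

53 pts

Check high-value combinations within 18 kg:
- med kit+rope+sleeping bag: weight 2+5+10=17, value 17+13+23=53
- hatchet+med kit+sleeping bag: weight 6+2+10=18, value 12+17+23=52
- hatchet+med kit+rope+food bag: weight 6+2+5+2=15, value 12+17+13+5=47
- med kit+food bag+sleeping bag: weight 2+2+10=14, value 17+5+23=45
Best: 53 pts.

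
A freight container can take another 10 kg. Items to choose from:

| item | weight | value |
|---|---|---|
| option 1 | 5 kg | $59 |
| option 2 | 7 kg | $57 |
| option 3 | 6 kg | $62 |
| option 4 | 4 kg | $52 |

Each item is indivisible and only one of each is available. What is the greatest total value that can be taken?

$114

Check high-value combinations within 10 kg:
- option 3+option 4: weight 6+4=10, value 62+52=114
- option 1+option 4: weight 5+4=9, value 59+52=111
- option 3: weight 6, value 62
- option 1: weight 5, value 59
Best: $114.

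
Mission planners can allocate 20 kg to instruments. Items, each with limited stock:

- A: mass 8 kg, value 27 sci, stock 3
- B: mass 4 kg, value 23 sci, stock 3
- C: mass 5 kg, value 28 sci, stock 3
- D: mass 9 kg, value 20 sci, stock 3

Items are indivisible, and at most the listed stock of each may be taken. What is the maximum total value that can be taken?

107 sci

Best selections within mass 20 and stock limits:
- 1×B + 3×C: mass 19, value 107
- 2×B + 2×C: mass 18, value 102
- 3×B + 1×C: mass 17, value 97
Best: 107 sci.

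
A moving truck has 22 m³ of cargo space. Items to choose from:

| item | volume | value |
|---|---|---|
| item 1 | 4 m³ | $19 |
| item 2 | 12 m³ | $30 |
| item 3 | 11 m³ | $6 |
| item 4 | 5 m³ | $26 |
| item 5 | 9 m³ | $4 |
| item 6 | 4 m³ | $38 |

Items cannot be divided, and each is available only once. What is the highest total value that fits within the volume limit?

Check high-value combinations within 22 m³:
- item 2+item 4+item 6: volume 12+5+4=21, value 30+26+38=94
- item 1+item 2+item 6: volume 4+12+4=20, value 19+30+38=87
- item 1+item 4+item 5+item 6: volume 4+5+9+4=22, value 19+26+4+38=87
Best: $94.

$94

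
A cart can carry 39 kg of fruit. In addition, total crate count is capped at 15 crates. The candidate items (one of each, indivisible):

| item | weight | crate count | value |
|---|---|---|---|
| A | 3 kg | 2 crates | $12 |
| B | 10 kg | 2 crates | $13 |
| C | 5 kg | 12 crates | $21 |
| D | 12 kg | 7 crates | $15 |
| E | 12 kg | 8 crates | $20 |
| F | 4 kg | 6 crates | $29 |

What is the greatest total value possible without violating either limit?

$57

Feasible sets respecting both limits:
- B+D+F: weight 26, crate count 15, value 57
- A+D+F: weight 19, crate count 15, value 56
- A+B+F: weight 17, crate count 10, value 54
Best: $57.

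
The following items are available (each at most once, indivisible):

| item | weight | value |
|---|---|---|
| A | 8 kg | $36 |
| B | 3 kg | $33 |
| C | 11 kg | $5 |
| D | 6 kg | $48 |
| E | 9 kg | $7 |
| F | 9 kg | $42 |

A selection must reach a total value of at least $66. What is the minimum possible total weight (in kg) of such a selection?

9

Subsets with value ≥ 66, sorted by total weight:
- B+D: weight 9, value 81
- A+B: weight 11, value 69
Minimum weight: 9 kg.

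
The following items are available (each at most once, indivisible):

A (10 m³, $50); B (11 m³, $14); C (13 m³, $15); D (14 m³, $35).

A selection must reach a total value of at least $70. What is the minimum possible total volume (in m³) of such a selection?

Subsets with value ≥ 70, sorted by total volume:
- A+D: volume 24, value 85
- A+B+C: volume 34, value 79
Minimum volume: 24 m³.

24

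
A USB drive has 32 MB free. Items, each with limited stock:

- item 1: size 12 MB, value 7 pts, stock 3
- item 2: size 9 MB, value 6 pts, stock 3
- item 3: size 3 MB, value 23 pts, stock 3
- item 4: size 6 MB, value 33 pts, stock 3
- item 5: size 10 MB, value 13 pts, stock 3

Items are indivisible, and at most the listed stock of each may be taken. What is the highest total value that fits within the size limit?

168 pts

Top feasible selections:
- 3×item 3 + 3×item 4: size 27, value 168
- 3×item 3 + 2×item 4 + 1×item 5: size 31, value 148
- 2×item 3 + 3×item 4: size 24, value 145
Best: 168 pts.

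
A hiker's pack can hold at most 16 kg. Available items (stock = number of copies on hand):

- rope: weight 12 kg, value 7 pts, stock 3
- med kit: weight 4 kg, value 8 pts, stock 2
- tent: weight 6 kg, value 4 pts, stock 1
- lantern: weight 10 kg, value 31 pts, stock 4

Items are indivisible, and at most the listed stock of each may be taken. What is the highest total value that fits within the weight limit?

39 pts

Top feasible selections:
- 1×med kit + 1×lantern: weight 14, value 39
- 1×tent + 1×lantern: weight 16, value 35
Best: 39 pts.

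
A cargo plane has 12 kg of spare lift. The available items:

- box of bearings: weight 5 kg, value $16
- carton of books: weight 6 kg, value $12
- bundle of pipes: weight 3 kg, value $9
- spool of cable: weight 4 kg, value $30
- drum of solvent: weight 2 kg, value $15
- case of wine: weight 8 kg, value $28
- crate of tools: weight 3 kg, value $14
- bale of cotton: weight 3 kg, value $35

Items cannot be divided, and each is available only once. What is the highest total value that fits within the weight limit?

Check high-value combinations within 12 kg:
- spool of cable+drum of solvent+crate of tools+bale of cotton: weight 4+2+3+3=12, value 30+15+14+35=94
- bundle of pipes+spool of cable+drum of solvent+bale of cotton: weight 3+4+2+3=12, value 9+30+15+35=89
- box of bearings+spool of cable+bale of cotton: weight 5+4+3=12, value 16+30+35=81
- spool of cable+drum of solvent+bale of cotton: weight 4+2+3=9, value 30+15+35=80
- spool of cable+crate of tools+bale of cotton: weight 4+3+3=10, value 30+14+35=79
Best: $94.

$94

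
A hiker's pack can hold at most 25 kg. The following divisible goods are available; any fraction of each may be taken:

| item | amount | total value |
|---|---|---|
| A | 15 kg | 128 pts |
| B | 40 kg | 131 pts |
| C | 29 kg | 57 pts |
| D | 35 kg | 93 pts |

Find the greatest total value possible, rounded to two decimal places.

Take in order of value per unit:
- A (128/15 per unit): all 15 → value 128, running total 128.00
- B (131/40 per unit): 10 of 40 → value 10×131/40 = 32.7500, running total 160.75
Total 160.75.

160.75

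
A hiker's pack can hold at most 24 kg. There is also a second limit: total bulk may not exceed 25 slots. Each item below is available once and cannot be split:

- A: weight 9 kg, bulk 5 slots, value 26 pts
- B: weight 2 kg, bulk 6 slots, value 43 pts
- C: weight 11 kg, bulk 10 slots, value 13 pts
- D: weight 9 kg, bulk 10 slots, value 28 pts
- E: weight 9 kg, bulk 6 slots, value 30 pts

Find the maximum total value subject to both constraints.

Feasible sets respecting both limits:
- B+D+E: weight 20, bulk 22, value 101
- A+B+E: weight 20, bulk 17, value 99
- A+B+D: weight 20, bulk 21, value 97
Best: 101 pts.

101 pts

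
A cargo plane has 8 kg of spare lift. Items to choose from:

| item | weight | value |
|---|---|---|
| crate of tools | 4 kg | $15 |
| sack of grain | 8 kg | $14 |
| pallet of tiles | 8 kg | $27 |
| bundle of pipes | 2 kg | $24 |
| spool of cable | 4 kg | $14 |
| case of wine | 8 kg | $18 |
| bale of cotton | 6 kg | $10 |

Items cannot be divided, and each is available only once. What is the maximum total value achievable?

$39

Check high-value combinations within 8 kg:
- crate of tools+bundle of pipes: weight 4+2=6, value 15+24=39
- bundle of pipes+spool of cable: weight 2+4=6, value 24+14=38
- bundle of pipes+bale of cotton: weight 2+6=8, value 24+10=34
- crate of tools+spool of cable: weight 4+4=8, value 15+14=29
Best: $39.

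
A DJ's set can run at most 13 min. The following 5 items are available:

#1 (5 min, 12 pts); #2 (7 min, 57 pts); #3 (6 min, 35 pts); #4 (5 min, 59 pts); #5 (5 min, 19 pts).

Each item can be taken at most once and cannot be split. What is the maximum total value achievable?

116 pts

Check high-value combinations within 13 min:
- #2+#4: duration 7+5=12, value 57+59=116
- #3+#4: duration 6+5=11, value 35+59=94
- #2+#3: duration 7+6=13, value 57+35=92
Best: 116 pts.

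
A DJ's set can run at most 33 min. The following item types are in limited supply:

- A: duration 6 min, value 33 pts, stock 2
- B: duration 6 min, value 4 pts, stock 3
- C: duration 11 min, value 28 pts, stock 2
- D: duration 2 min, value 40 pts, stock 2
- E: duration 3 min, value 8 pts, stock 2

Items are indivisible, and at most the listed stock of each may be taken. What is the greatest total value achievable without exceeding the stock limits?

Top feasible selections:
- 2×A + 1×C + 2×D + 2×E: duration 33, value 190
- 2×A + 1×C + 2×D + 1×E: duration 30, value 182
- 2×A + 1×B + 1×C + 2×D: duration 33, value 178
- 2×A + 1×C + 2×D: duration 27, value 174
Best: 190 pts.

190 pts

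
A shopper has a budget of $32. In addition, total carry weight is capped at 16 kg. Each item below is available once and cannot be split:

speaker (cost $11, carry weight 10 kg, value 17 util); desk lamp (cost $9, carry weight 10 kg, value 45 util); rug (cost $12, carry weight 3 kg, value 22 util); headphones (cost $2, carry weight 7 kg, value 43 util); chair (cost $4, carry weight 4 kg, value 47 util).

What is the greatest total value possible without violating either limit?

Feasible sets respecting both limits:
- rug+headphones+chair: cost 18, carry weight 14, value 112
- desk lamp+chair: cost 13, carry weight 14, value 92
- headphones+chair: cost 6, carry weight 11, value 90
Best: 112 util.

112 util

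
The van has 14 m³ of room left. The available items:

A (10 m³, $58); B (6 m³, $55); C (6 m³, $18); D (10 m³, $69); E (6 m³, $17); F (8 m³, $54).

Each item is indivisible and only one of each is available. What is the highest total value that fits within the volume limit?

$109

Check high-value combinations within 14 m³:
- B+F: volume 6+8=14, value 55+54=109
- B+C: volume 6+6=12, value 55+18=73
- B+E: volume 6+6=12, value 55+17=72
- C+F: volume 6+8=14, value 18+54=72
- E+F: volume 6+8=14, value 17+54=71
Best: $109.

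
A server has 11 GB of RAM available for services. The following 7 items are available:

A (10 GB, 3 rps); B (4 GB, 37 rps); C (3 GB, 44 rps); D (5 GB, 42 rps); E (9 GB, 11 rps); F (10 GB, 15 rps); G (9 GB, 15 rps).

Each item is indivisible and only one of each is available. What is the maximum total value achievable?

86 rps

Check high-value combinations within 11 GB:
- C+D: memory 3+5=8, value 44+42=86
- B+C: memory 4+3=7, value 37+44=81
- B+D: memory 4+5=9, value 37+42=79
- C: memory 3, value 44
Best: 86 rps.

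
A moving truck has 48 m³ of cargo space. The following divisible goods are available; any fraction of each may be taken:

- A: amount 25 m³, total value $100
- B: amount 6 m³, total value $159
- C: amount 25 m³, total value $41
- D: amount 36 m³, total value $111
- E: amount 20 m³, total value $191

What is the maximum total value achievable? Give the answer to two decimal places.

438.00

Take in order of value per unit:
- B (159/6 per unit): all 6 → value 159, running total 159.00
- E (191/20 per unit): all 20 → value 191, running total 350.00
- A (100/25 per unit): 22 of 25 → value 22×100/25 = 88.0000, running total 438.00
Total 438.00.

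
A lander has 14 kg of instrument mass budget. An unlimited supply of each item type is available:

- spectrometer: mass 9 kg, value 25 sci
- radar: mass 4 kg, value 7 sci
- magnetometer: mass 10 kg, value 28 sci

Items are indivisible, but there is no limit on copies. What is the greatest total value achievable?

35 sci

Best value-per-unit is magnetometer at 28/10; filling with it alone gives 1×28 = 28.
Optimal mix: 1×radar + 1×magnetometer → mass 14, value 35.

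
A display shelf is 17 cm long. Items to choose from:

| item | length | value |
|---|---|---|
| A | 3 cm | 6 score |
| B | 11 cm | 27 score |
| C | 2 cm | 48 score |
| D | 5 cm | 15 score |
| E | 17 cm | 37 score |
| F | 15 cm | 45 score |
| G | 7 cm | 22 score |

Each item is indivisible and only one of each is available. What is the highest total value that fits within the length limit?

Check high-value combinations within 17 cm:
- C+F: length 2+15=17, value 48+45=93
- A+C+D+G: length 3+2+5+7=17, value 6+48+15+22=91
- C+D+G: length 2+5+7=14, value 48+15+22=85
- A+B+C: length 3+11+2=16, value 6+27+48=81
Best: 93 score.

93 score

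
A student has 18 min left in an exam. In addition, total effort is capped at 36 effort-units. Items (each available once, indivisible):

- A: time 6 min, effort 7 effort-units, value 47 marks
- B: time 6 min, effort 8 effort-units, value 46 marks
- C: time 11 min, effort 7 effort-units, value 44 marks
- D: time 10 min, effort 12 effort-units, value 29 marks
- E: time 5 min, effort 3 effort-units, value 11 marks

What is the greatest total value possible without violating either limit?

104 marks

Feasible sets respecting both limits:
- A+B+E: time 17, effort 18, value 104
- A+B: time 12, effort 15, value 93
- A+C: time 17, effort 14, value 91
Best: 104 marks.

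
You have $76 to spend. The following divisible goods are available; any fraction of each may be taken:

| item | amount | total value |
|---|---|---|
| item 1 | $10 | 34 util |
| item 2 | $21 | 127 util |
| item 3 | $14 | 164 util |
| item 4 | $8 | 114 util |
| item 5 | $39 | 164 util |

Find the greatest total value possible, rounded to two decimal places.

543.77

Take in order of value per unit:
- item 4 (114/8 per unit): all 8 → value 114, running total 114.00
- item 3 (164/14 per unit): all 14 → value 164, running total 278.00
- item 2 (127/21 per unit): all 21 → value 127, running total 405.00
- item 5 (164/39 per unit): 33 of 39 → value 33×164/39 = 138.7692, running total 543.77
Total 543.77.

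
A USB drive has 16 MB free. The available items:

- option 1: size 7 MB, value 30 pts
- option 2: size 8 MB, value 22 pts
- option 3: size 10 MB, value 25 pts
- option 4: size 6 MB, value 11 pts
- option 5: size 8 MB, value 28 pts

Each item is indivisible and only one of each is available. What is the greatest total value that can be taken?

Check high-value combinations within 16 MB:
- option 1+option 5: size 7+8=15, value 30+28=58
- option 1+option 2: size 7+8=15, value 30+22=52
- option 2+option 5: size 8+8=16, value 22+28=50
Best: 58 pts.

58 pts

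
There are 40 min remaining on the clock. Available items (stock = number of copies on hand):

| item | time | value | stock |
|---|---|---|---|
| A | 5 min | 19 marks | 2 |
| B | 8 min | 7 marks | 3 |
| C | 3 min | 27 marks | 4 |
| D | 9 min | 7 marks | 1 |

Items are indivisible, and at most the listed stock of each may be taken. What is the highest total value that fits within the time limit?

Top feasible selections:
- 2×A + 2×B + 4×C: time 38, value 160
- 2×A + 1×B + 4×C + 1×D: time 39, value 160
- 2×A + 1×B + 4×C: time 30, value 153
Best: 160 marks.

160 marks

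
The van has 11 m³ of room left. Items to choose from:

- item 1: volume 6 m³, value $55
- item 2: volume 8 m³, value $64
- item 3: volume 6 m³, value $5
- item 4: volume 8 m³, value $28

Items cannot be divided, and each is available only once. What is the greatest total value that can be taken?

$64

This is a 0/1 knapsack; check combinations near the capacity.
- item 2: volume 8, value 64
- item 1: volume 6, value 55
- item 4: volume 8, value 28
- item 3: volume 6, value 5
Best: $64.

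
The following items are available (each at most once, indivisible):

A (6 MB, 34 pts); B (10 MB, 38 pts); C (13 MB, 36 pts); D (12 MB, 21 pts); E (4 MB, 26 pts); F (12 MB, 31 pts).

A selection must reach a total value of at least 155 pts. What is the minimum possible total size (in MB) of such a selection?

Subsets with value ≥ 155, sorted by total size:
- A+B+C+E+F: size 45, value 165
- A+B+C+D+E: size 45, value 155
- A+B+C+D+F: size 53, value 160
- A+B+C+D+E+F: size 57, value 186
Minimum size: 45 MB.

45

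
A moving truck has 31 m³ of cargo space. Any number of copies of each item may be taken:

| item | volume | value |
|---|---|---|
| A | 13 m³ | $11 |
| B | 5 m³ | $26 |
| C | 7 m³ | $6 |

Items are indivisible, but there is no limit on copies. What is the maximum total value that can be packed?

$156

Best value-per-unit is B at 26/5, and filling with it alone uses volume 6×5=30. No mix of the others beats 6×26 = 156.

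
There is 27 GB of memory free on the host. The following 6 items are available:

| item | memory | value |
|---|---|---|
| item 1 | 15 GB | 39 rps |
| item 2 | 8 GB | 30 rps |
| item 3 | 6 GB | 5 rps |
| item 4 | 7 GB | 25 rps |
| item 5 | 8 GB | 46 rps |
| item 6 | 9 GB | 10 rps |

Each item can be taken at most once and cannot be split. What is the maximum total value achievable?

Check high-value combinations within 27 GB:
- item 2+item 4+item 5: memory 8+7+8=23, value 30+25+46=101
- item 2+item 5+item 6: memory 8+8+9=25, value 30+46+10=86
- item 1+item 5: memory 15+8=23, value 39+46=85
Best: 101 rps.

101 rps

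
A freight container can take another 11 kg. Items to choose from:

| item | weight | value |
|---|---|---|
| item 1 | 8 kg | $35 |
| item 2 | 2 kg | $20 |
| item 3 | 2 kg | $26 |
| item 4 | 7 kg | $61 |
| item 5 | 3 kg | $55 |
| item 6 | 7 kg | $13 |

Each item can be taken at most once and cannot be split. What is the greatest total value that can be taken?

$116

Check high-value combinations within 11 kg:
- item 4+item 5: weight 7+3=10, value 61+55=116
- item 2+item 3+item 4: weight 2+2+7=11, value 20+26+61=107
- item 2+item 3+item 5: weight 2+2+3=7, value 20+26+55=101
- item 1+item 5: weight 8+3=11, value 35+55=90
Best: $116.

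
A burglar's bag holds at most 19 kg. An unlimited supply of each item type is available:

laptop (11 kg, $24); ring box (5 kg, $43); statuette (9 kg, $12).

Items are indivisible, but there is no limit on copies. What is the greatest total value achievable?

$129

Best value-per-unit is ring box at 43/5, and filling with it alone uses weight 3×5=15. No mix of the others beats 3×43 = 129.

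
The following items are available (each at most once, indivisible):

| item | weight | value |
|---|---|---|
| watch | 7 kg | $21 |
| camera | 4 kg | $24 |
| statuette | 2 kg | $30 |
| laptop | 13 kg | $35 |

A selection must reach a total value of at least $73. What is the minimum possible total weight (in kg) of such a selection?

13

Subsets with value ≥ 73, sorted by total weight:
- watch+camera+statuette: weight 13, value 75
- camera+statuette+laptop: weight 19, value 89
- watch+statuette+laptop: weight 22, value 86
- watch+camera+laptop: weight 24, value 80
Minimum weight: 13 kg.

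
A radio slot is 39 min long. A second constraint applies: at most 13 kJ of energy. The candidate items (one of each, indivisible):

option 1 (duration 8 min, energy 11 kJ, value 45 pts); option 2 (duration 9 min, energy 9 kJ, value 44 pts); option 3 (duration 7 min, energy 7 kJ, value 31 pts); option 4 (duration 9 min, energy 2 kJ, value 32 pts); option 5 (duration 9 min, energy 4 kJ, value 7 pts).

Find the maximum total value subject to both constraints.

Feasible sets respecting both limits:
- option 1+option 4: duration 17, energy 13, value 77
- option 2+option 4: duration 18, energy 11, value 76
- option 3+option 4+option 5: duration 25, energy 13, value 70
- option 3+option 4: duration 16, energy 9, value 63
Best: 77 pts.

77 pts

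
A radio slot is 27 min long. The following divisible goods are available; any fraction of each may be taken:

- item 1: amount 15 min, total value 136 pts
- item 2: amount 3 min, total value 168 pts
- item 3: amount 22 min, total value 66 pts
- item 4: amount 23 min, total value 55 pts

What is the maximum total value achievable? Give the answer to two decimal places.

331.00

Take in order of value per unit:
- item 2 (168/3 per unit): all 3 → value 168, running total 168.00
- item 1 (136/15 per unit): all 15 → value 136, running total 304.00
- item 3 (66/22 per unit): 9 of 22 → value 9×66/22 = 27.0000, running total 331.00
Total 331.00.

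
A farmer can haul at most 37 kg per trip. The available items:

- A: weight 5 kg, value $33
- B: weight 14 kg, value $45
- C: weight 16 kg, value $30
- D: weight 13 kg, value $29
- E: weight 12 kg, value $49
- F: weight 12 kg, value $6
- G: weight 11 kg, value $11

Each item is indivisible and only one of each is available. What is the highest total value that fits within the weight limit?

$127

Check high-value combinations within 37 kg:
- A+B+E: weight 5+14+12=31, value 33+45+49=127
- A+C+E: weight 5+16+12=33, value 33+30+49=112
- A+D+E: weight 5+13+12=30, value 33+29+49=111
- A+B+C: weight 5+14+16=35, value 33+45+30=108
Best: $127.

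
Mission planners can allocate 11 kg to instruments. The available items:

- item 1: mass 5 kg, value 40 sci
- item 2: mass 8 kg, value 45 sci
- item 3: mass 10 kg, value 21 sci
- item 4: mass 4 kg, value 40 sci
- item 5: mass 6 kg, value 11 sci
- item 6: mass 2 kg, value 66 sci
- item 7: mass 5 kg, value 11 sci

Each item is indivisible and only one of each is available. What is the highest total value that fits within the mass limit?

Check high-value combinations within 11 kg:
- item 1+item 4+item 6: mass 5+4+2=11, value 40+40+66=146
- item 4+item 6+item 7: mass 4+2+5=11, value 40+66+11=117
- item 2+item 6: mass 8+2=10, value 45+66=111
- item 4+item 6: mass 4+2=6, value 40+66=106
Best: 146 sci.

146 sci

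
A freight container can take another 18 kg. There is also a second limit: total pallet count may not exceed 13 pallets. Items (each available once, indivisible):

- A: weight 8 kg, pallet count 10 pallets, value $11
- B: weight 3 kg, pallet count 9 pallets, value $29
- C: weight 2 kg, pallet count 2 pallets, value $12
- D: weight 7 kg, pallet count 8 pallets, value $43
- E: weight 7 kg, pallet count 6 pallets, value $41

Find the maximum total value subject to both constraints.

$55

Feasible sets respecting both limits:
- C+D: weight 9, pallet count 10, value 55
- C+E: weight 9, pallet count 8, value 53
- D: weight 7, pallet count 8, value 43
Best: $55.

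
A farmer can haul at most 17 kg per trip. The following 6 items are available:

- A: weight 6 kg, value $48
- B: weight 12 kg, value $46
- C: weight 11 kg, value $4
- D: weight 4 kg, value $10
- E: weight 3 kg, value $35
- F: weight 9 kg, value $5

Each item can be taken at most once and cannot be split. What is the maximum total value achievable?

$93

Check high-value combinations within 17 kg:
- A+D+E: weight 6+4+3=13, value 48+10+35=93
- A+E: weight 6+3=9, value 48+35=83
- B+E: weight 12+3=15, value 46+35=81
Best: $93.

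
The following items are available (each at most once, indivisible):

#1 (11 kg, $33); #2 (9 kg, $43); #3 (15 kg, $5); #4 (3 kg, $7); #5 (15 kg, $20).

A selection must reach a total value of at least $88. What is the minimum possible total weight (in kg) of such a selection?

Subsets with value ≥ 88, sorted by total weight:
- #1+#2+#5: weight 35, value 96
- #1+#2+#4+#5: weight 38, value 103
Minimum weight: 35 kg.

35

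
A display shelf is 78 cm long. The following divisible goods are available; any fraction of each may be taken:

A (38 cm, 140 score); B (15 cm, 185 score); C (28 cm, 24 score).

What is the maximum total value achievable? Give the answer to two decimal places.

346.43

Take in order of value per unit:
- B (185/15 per unit): all 15 → value 185, running total 185.00
- A (140/38 per unit): all 38 → value 140, running total 325.00
- C (24/28 per unit): 25 of 28 → value 25×24/28 = 21.4286, running total 346.43
Total 346.43.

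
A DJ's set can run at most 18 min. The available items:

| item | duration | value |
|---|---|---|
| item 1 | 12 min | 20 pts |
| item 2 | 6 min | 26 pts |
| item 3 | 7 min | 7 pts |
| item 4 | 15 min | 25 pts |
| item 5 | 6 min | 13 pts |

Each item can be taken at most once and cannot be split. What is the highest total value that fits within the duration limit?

This is a 0/1 knapsack; check combinations near the capacity.
- item 1+item 2: duration 12+6=18, value 20+26=46
- item 2+item 5: duration 6+6=12, value 26+13=39
- item 2+item 3: duration 6+7=13, value 26+7=33
Best: 46 pts.

46 pts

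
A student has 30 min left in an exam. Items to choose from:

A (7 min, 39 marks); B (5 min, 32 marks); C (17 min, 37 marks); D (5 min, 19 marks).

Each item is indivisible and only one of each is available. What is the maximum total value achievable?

108 marks

This is a 0/1 knapsack; check combinations near the capacity.
- A+B+C: time 7+5+17=29, value 39+32+37=108
- A+C+D: time 7+17+5=29, value 39+37+19=95
- A+B+D: time 7+5+5=17, value 39+32+19=90
Best: 108 marks.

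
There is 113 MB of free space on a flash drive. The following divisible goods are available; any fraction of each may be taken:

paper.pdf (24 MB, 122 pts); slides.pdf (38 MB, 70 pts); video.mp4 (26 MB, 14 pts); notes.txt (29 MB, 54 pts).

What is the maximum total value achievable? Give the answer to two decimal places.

257.85

Take in order of value per unit:
- paper.pdf (122/24 per unit): all 24 → value 122, running total 122.00
- notes.txt (54/29 per unit): all 29 → value 54, running total 176.00
- slides.pdf (70/38 per unit): all 38 → value 70, running total 246.00
- video.mp4 (14/26 per unit): 22 of 26 → value 22×14/26 = 11.8462, running total 257.85
Total 257.85.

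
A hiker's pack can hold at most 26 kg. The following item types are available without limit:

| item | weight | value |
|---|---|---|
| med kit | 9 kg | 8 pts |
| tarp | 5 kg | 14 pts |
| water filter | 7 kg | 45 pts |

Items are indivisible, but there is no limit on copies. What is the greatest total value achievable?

149 pts

Best value-per-unit is water filter at 45/7; filling with it alone gives 3×45 = 135.
Optimal mix: 1×tarp + 3×water filter → weight 26, value 149.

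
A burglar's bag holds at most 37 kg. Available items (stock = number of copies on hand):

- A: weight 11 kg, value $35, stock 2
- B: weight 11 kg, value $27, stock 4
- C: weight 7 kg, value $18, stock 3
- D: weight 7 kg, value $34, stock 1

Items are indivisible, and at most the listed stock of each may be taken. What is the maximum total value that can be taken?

$122

Top feasible selections:
- 2×A + 1×C + 1×D: weight 36, value 122
- 1×A + 1×B + 1×C + 1×D: weight 36, value 114
- 2×B + 1×C + 1×D: weight 36, value 106
- 2×A + 2×C: weight 36, value 106
Best: $122.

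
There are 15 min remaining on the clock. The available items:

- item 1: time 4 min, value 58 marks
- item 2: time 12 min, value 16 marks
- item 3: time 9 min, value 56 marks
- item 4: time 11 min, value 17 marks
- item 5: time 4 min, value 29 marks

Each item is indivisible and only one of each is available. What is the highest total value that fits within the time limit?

114 marks

Check high-value combinations within 15 min:
- item 1+item 3: time 4+9=13, value 58+56=114
- item 1+item 5: time 4+4=8, value 58+29=87
- item 3+item 5: time 9+4=13, value 56+29=85
- item 1+item 4: time 4+11=15, value 58+17=75
- item 1: time 4, value 58
Best: 114 marks.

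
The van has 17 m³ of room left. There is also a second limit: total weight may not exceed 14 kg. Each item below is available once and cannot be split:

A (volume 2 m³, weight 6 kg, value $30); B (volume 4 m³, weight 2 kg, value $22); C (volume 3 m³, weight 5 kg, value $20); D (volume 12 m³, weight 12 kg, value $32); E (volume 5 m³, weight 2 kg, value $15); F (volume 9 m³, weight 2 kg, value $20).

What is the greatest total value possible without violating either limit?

$72

Feasible sets respecting both limits:
- A+B+C: volume 9, weight 13, value 72
- A+B+F: volume 15, weight 10, value 72
- A+C+F: volume 14, weight 13, value 70
Best: $72.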